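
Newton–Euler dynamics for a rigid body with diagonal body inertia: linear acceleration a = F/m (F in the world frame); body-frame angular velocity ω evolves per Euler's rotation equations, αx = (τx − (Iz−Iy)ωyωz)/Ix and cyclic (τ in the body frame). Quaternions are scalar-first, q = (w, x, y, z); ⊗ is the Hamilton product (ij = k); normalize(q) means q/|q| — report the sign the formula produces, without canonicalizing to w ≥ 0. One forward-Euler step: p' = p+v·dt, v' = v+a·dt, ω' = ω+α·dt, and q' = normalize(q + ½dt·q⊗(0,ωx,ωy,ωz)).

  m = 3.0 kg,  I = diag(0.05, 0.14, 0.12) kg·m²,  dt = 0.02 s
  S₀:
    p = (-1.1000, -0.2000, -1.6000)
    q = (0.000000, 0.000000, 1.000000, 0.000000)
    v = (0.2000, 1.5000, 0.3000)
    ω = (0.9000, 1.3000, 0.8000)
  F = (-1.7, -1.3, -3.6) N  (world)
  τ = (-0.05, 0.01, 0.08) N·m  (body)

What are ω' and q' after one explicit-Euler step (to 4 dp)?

ω' = (0.8883, 1.3086, 0.7958)
q' = (-0.0130, 0.0080, 0.9998, -0.0090)

(τ − ω×Iω)/I = (-0.5840, 0.4314, -0.2108)
ω' = ω + α·dt = (0.8883, 1.3086, 0.7958)
Hamilton product q⊗(0,ω) = (-1.3000000, 0.8000000, 0.0000000, -0.9000000)
q + ½dt·q⊗(0,ω), renormalized = (-0.0130, 0.0080, 0.9998, -0.0090)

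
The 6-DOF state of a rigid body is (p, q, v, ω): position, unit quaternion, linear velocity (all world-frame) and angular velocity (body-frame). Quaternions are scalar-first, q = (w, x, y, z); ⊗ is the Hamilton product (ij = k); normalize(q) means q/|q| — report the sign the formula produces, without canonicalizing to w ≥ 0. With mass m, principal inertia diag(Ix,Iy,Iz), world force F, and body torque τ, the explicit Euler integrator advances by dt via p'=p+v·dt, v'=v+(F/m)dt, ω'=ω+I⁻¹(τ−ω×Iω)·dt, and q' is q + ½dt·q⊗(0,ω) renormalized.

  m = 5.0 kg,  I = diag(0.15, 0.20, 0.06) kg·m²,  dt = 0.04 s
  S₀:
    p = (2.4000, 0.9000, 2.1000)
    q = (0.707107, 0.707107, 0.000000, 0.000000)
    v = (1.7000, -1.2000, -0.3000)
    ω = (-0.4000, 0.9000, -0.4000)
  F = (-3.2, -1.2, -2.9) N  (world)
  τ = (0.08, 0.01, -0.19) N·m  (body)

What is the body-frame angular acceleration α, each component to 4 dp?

α = (0.1973, -0.0220, -2.8667)

ω×(Iω) gyroscopic = (0.0504, 0.0144, -0.0180)
α = I⁻¹(τ − ω×Iω) = (0.1973, -0.0220, -2.8667)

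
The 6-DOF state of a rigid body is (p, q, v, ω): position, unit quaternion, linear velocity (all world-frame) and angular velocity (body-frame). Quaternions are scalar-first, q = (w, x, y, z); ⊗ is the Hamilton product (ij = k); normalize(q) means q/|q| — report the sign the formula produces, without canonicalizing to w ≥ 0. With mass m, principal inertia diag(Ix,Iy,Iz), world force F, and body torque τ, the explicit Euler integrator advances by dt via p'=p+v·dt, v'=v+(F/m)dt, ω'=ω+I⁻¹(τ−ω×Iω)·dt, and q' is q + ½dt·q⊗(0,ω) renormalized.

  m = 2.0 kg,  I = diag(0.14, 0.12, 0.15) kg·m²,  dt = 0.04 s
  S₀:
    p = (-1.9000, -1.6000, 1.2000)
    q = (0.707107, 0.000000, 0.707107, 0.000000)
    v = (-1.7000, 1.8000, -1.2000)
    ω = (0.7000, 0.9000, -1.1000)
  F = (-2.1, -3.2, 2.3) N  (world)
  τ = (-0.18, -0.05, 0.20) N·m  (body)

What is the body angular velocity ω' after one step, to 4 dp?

ω' = (0.6571, 0.8808, -1.0433)

α = I⁻¹(τ − ω×Iω) = (-1.0736, -0.4808, 1.4173)
new body rate ω' = (0.6571, 0.8808, -1.0433)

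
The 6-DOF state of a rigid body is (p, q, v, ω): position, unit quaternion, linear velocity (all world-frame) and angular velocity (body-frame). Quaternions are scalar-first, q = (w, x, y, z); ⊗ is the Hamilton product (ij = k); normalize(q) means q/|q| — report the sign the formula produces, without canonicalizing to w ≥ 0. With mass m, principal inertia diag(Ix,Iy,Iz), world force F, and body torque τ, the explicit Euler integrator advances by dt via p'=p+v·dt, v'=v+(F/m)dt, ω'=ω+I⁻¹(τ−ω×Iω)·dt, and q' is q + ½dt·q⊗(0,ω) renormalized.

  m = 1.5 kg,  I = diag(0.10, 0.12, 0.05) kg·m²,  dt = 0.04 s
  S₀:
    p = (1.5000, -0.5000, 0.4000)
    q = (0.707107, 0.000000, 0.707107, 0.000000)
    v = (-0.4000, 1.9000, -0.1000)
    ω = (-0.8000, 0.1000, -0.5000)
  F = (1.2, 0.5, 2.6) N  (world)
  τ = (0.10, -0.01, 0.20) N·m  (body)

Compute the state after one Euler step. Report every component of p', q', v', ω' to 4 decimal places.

p' = (1.4840, -0.4240, 0.3960)
q' = (0.7056, -0.0184, 0.7084, 0.0042)
v' = (-0.3680, 1.9133, -0.0307)
ω' = (-0.7614, 0.0900, -0.3387)

a = (0.8000, 0.3333, 1.7333)
p + v·dt = (1.4840, -0.4240, 0.3960)
new velocity v' = (-0.3680, 1.9133, -0.0307)
precession coupling ω×(Iω) = (0.0035, 0.0200, -0.0016)
(τ − ω×Iω)/I = (0.9650, -0.2500, 4.0320)
ω + α·dt = (-0.7614, 0.0900, -0.3387)
Hamilton product q⊗(0,ω) = (-0.0707107, -0.9192391, 0.0707107, 0.2121321)
q + ½dt·q⊗(0,ω), renormalized = (0.7056, -0.0184, 0.7084, 0.0042)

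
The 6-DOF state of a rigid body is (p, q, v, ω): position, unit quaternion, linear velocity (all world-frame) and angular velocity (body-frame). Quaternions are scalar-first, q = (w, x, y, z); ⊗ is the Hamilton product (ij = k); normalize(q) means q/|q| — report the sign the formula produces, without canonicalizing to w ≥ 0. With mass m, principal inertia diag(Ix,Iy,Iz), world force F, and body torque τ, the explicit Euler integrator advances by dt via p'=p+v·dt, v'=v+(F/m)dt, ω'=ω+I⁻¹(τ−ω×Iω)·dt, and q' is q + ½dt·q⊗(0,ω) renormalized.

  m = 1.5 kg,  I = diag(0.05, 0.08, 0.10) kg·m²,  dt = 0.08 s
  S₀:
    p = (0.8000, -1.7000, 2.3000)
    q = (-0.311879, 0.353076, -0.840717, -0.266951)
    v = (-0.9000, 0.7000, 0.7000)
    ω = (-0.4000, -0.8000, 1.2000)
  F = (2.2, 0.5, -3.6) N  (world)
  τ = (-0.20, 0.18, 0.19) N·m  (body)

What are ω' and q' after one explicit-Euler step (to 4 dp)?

α = I⁻¹(τ − ω×Iω) = (-3.6160, 1.9500, 1.8040)
ω + α·dt = (-0.6893, -0.6440, 1.3443)
Hamilton product q⊗(0,ω) = (-0.2110020, -1.0976696, -0.0674076, -0.9930024)
updated quaternion q' = (-0.3197, 0.3086, -0.8419, -0.3061)

ω' = (-0.6893, -0.6440, 1.3443)
q' = (-0.3197, 0.3086, -0.8419, -0.3061)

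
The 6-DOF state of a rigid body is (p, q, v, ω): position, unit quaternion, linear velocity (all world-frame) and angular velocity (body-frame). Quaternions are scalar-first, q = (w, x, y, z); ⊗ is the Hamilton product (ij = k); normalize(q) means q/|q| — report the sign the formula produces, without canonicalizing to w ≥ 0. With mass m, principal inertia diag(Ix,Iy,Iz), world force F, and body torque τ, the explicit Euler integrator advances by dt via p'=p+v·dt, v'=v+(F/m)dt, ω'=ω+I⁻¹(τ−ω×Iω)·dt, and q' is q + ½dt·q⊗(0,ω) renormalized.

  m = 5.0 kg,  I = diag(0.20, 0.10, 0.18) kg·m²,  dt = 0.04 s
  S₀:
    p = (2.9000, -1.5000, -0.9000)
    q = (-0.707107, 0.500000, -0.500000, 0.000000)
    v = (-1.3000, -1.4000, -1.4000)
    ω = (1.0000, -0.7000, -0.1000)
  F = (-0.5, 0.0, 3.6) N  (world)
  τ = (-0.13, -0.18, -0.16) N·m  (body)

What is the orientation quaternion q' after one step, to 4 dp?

2q̇ = q⊗(0,ω) = (-0.8500000, -0.6571070, 0.5449749, 0.2207107)
q + ½dt·q⊗(0,ω), renormalized = (-0.7239, 0.4867, -0.4890, 0.0044)

q' = (-0.7239, 0.4867, -0.4890, 0.0044)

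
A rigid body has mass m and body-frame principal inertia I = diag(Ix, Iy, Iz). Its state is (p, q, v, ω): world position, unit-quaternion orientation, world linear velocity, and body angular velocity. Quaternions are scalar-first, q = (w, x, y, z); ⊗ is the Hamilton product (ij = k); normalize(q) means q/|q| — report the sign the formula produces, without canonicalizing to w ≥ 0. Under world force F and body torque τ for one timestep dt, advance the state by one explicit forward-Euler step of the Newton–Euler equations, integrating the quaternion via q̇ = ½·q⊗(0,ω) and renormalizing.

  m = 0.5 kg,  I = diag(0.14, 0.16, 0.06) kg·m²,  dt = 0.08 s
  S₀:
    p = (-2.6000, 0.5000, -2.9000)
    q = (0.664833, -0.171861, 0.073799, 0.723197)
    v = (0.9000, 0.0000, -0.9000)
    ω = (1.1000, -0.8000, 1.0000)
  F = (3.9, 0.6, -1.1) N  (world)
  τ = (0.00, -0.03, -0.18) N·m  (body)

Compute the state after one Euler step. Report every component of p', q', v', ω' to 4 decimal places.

p' = (-2.5280, 0.5000, -2.9720)
q' = (0.6444, -0.1162, 0.0910, 0.7503)
v' = (1.5240, 0.0960, -1.0760)
ω' = (1.0543, -0.8590, 0.7835)

(τ − ω×Iω)/I = (-0.5714, -0.7375, -2.7067)
new body rate ω' = (1.0543, -0.8590, 0.7835)
Hamilton product q⊗(0,ω) = (-0.4751107, 1.3836729, 0.4355113, 0.7211429)
updated quaternion q' = (0.6444, -0.1162, 0.0910, 0.7503)
a = F/m = (7.8000, 1.2000, -2.2000)
p' = p + v·dt = (-2.5280, 0.5000, -2.9720)
new velocity v' = (1.5240, 0.0960, -1.0760)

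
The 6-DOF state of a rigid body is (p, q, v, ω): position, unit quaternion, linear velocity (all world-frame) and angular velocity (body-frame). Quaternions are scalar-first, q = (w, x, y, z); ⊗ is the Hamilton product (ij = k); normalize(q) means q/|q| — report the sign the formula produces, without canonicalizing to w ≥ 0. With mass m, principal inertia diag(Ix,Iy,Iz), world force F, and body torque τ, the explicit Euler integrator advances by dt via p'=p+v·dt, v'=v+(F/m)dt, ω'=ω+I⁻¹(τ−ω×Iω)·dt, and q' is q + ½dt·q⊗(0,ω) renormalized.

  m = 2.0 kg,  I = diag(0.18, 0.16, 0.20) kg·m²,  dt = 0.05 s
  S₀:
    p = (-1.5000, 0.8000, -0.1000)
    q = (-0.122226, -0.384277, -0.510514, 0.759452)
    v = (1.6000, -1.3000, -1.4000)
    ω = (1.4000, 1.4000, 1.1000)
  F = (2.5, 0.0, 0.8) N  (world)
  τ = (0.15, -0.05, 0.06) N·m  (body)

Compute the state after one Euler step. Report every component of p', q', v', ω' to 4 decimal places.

p' = (-1.4200, 0.7350, -0.1700)
q' = (-0.1116, -0.4285, -0.4769, 0.7593)
v' = (1.6625, -1.3000, -1.3800)
ω' = (1.4246, 1.3940, 1.1248)

gyro term ω×Iω = (0.0616, -0.0308, -0.0392)
(τ − ω×Iω)/I = (0.4911, -0.1200, 0.4960)
ω + α·dt = (1.4246, 1.3940, 1.1248)
2q̇ = q⊗(0,ω) = (0.4173102, -1.7959146, 1.3148211, 0.0422832)
q' = normalize(q + ½dt·q⊗(0,ω)) = (-0.1116, -0.4285, -0.4769, 0.7593)
p' = p + v·dt = (-1.4200, 0.7350, -0.1700)
v + (F/m)dt = (1.6625, -1.3000, -1.3800)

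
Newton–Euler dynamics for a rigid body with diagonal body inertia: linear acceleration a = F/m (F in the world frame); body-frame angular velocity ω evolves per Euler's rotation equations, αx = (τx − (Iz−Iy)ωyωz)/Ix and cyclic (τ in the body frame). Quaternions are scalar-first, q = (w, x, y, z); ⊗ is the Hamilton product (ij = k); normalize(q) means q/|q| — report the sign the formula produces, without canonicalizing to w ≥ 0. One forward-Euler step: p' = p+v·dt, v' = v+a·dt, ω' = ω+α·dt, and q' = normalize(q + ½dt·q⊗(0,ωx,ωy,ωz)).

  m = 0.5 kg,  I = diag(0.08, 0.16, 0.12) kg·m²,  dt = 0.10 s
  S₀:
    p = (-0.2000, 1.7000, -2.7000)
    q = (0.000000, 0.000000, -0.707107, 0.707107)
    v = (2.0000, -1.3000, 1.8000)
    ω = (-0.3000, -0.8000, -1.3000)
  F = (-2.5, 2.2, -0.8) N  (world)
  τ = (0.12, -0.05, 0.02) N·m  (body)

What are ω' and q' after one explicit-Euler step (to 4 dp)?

precession coupling ω×(Iω) = (-0.0416, -0.0156, 0.0192)
angular accel α = (2.0200, -0.2150, 0.0067)
ω' = ω + α·dt = (-0.0980, -0.8215, -1.2993)
q⊗(0,ω) = (0.3535535, 1.4849247, -0.2121321, -0.2121321)
updated quaternion q' = (0.0176, 0.0740, -0.7156, 0.6944)

ω' = (-0.0980, -0.8215, -1.2993)
q' = (0.0176, 0.0740, -0.7156, 0.6944)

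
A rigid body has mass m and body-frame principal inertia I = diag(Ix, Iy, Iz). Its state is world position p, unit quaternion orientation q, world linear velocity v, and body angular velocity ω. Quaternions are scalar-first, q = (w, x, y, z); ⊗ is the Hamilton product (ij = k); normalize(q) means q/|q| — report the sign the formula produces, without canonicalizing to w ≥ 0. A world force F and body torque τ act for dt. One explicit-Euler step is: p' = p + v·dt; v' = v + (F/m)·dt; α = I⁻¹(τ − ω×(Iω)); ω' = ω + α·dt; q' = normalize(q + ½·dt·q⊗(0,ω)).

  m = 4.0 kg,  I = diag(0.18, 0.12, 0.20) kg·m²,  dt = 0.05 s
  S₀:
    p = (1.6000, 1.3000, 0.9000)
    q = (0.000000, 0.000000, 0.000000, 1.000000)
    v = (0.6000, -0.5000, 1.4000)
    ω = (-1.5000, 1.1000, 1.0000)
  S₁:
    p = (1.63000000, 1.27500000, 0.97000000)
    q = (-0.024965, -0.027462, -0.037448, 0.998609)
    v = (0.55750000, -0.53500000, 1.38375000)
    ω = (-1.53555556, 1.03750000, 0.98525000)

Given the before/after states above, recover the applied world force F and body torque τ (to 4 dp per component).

ω₁ − ω₀ = (-0.03555556, -0.06250000, -0.01475000)
precession coupling = (0.0880, 0.0300, 0.0990)
τ = I·(Δω/dt) + ω₀×(Iω₀) = (-0.0400, -0.1200, 0.0400)
velocity change Δv = (-0.04250000, -0.03500000, -0.01625000)
applied force F = (-3.4000, -2.8000, -1.3000)

F = (-3.4000, -2.8000, -1.3000)
τ = (-0.0400, -0.1200, 0.0400)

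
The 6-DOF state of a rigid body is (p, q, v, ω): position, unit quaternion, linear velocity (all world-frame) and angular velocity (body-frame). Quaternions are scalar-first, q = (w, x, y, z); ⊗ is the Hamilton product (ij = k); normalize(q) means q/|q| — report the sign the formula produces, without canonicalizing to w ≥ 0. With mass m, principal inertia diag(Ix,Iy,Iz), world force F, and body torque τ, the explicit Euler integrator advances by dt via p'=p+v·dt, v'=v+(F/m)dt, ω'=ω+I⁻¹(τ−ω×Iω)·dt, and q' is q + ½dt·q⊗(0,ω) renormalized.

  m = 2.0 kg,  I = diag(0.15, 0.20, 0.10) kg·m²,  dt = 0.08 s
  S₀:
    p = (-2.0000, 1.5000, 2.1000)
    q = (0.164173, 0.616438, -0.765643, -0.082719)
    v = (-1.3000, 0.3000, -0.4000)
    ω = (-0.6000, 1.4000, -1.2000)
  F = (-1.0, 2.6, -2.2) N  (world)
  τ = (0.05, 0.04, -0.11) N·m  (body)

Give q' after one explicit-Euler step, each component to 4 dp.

Hamilton product q⊗(0,ω) = (1.3425002, 0.9360744, 1.0191992, 0.2066198)
updated quaternion q' = (0.2172, 0.6519, -0.7227, -0.0742)

q' = (0.2172, 0.6519, -0.7227, -0.0742)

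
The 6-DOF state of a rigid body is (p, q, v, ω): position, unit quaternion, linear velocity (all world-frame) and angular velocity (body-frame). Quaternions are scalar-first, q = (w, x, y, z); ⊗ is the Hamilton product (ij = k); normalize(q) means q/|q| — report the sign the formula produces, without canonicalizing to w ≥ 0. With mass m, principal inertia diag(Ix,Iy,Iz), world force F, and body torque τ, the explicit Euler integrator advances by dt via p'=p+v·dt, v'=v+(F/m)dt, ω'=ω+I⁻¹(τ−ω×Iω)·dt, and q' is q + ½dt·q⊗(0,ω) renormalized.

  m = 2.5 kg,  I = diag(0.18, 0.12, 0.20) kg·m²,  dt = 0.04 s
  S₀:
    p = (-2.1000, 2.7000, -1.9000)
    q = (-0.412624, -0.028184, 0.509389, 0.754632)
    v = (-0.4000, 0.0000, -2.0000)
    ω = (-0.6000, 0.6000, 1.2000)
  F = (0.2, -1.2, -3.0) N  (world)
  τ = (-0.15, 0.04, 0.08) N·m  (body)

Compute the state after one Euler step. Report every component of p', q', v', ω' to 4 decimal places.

p' = (-2.1160, 2.7000, -1.9800)
q' = (-0.4370, -0.0201, 0.4958, 0.7502)
v' = (-0.3968, -0.0192, -2.0480)
ω' = (-0.6461, 0.6085, 1.2117)

(τ − ω×Iω)/I = (-1.1533, 0.2133, 0.2920)
new body rate ω' = (-0.6461, 0.6085, 1.2117)
2q̇ = q⊗(0,ω) = (-1.2281022, 0.4060620, -0.6665328, -0.2064258)
q' = normalize(q + ½dt·q⊗(0,ω)) = (-0.4370, -0.0201, 0.4958, 0.7502)
linear accel F/m = (0.0800, -0.4800, -1.2000)
new position p' = (-2.1160, 2.7000, -1.9800)
new velocity v' = (-0.3968, -0.0192, -2.0480)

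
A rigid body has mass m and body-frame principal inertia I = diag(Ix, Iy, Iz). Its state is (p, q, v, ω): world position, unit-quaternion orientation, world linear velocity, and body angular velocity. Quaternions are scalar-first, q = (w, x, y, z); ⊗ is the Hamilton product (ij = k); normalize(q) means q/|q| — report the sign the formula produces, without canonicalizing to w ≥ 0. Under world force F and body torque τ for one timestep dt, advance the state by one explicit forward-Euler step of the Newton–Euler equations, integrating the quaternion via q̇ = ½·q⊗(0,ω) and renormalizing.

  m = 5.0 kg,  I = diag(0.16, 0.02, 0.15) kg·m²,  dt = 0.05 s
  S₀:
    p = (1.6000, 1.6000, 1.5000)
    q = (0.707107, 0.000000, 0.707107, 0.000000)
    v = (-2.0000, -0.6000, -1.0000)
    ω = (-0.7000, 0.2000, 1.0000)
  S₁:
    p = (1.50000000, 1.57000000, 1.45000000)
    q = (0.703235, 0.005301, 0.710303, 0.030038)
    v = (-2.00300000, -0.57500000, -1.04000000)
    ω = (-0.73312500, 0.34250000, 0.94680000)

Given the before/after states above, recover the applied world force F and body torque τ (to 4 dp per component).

ω₁ − ω₀ = (-0.03312500, 0.14250000, -0.05320000)
τ = I·(Δω/dt) + ω₀×(Iω₀) = (-0.0800, 0.0500, -0.1400)
velocity change Δv = (-0.00300000, 0.02500000, -0.04000000)
F = m·Δv/dt = (-0.3000, 2.5000, -4.0000)

F = (-0.3000, 2.5000, -4.0000)
τ = (-0.0800, 0.0500, -0.1400)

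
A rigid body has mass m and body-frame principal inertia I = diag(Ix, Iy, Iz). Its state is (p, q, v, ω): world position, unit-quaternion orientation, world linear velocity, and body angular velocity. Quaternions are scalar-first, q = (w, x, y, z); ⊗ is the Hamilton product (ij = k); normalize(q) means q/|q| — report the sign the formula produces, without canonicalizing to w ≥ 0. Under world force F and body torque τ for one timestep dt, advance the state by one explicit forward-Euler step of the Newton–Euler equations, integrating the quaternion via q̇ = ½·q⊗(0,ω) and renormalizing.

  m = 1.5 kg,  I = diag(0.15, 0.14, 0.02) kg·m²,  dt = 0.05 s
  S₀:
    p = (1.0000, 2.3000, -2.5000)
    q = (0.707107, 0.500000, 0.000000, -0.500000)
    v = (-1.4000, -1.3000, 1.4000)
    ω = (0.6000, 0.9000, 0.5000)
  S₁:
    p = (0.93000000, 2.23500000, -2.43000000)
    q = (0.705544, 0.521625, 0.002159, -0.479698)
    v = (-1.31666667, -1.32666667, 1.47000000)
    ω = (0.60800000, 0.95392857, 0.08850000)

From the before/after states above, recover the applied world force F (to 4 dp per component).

v₁ − v₀ = (0.08333333, -0.02666667, 0.07000000)
F = m·Δv/dt = (2.5000, -0.8000, 2.1000)

F = (2.5000, -0.8000, 2.1000)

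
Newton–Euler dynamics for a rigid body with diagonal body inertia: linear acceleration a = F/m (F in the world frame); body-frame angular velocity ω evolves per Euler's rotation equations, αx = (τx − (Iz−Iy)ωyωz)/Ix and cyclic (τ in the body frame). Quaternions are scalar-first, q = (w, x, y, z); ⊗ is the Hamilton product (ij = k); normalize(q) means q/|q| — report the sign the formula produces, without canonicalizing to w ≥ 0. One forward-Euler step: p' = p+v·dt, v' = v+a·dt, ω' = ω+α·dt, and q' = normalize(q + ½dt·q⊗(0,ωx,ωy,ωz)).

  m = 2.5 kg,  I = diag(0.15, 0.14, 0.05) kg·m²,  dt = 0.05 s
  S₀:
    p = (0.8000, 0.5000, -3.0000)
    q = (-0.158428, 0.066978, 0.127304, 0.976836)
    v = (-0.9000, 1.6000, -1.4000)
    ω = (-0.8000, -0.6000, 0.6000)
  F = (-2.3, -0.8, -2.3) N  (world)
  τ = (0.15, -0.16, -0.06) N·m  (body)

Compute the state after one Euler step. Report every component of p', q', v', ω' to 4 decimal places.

p' = (0.7550, 0.5800, -3.0700)
q' = (-0.1698, 0.0867, 0.1091, 0.9756)
v' = (-0.9460, 1.5840, -1.4460)
ω' = (-0.7608, -0.6400, 0.5448)

a = F/m = (-0.9200, -0.3200, -0.9200)
p' = p + v·dt = (0.7550, 0.5800, -3.0700)
v + (F/m)dt = (-0.9460, 1.5840, -1.4460)
ω×(Iω) gyroscopic = (0.0324, -0.0480, -0.0048)
(τ − ω×Iω)/I = (0.7840, -0.8000, -1.1040)
new body rate ω' = (-0.7608, -0.6400, 0.5448)
q⊗(0,ω) = (-0.4561368, 0.7892264, -0.7265988, -0.0334004)
q + ½dt·q⊗(0,ω), renormalized = (-0.1698, 0.0867, 0.1091, 0.9756)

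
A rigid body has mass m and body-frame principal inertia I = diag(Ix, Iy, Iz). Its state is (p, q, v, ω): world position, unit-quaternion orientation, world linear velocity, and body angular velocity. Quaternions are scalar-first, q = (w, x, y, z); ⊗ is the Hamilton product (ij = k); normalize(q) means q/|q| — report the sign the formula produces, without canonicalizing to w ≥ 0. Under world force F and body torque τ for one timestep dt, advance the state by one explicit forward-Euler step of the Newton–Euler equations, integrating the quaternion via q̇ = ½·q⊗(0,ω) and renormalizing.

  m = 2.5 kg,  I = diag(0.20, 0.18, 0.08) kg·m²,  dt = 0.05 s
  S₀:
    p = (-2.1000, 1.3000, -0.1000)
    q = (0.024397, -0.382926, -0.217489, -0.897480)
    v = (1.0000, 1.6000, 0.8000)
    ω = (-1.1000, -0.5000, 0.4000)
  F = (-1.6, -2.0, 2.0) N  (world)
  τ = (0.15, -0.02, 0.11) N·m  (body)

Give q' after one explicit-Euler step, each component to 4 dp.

q' = (0.0201, -0.3968, -0.1892, -0.8980)

Hamilton product q⊗(0,ω) = (-0.1709711, -0.5625723, 1.1281999, -0.0380161)
updated quaternion q' = (0.0201, -0.3968, -0.1892, -0.8980)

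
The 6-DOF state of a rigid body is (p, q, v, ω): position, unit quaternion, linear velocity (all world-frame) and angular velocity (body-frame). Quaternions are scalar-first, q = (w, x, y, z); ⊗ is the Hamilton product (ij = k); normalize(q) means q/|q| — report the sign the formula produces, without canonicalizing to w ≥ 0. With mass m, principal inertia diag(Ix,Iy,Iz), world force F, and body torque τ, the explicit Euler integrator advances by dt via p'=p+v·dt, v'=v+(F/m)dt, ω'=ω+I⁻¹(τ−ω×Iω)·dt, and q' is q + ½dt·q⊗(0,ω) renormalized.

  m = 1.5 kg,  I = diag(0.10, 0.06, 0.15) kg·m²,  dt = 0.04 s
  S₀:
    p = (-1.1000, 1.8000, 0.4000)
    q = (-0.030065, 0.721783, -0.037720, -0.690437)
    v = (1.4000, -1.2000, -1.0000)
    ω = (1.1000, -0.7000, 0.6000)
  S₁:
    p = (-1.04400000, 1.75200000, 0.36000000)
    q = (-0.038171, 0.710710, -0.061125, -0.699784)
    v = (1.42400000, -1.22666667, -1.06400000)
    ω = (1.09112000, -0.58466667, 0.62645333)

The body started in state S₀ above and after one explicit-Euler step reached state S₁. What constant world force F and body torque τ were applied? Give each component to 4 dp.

velocity change Δv = (0.02400000, -0.02666667, -0.06400000)
m·(v₁−v₀)/dt = (0.9000, -1.0000, -2.4000)
rate change Δω = (-0.00888000, 0.11533333, 0.02645333)
ω₀×(Iω₀) = (-0.0378, -0.0330, 0.0308)
I·α + gyro = (-0.0600, 0.1400, 0.1300)

F = (0.9000, -1.0000, -2.4000)
τ = (-0.0600, 0.1400, 0.1300)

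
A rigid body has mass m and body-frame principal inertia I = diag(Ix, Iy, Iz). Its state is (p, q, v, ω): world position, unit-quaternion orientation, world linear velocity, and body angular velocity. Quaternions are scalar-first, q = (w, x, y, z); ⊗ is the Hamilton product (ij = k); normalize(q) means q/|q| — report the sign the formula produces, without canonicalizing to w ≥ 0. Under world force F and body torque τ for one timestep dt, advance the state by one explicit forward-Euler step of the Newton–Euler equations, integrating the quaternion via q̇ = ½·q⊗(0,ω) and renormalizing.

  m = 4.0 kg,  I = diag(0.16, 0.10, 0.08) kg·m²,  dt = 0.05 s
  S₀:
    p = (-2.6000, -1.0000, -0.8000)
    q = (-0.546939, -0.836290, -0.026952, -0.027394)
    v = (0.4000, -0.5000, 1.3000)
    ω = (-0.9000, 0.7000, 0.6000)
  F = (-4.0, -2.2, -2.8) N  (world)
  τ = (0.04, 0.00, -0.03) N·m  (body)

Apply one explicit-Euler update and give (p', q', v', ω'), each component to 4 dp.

p' = (-2.5800, -1.0250, -0.7350)
q' = (-0.5646, -0.8235, -0.0234, -0.0508)
v' = (0.3500, -0.5275, 1.2650)
ω' = (-0.8849, 0.7216, 0.5576)

gyro term ω×Iω = (-0.0084, -0.0432, 0.0378)
angular accel α = (0.3025, 0.4320, -0.8475)
new body rate ω' = (-0.8849, 0.7216, 0.5576)
q⊗(0,ω) = (-0.7173582, 0.4952497, 0.1435713, -0.9378232)
q' = normalize(q + ½dt·q⊗(0,ω)) = (-0.5646, -0.8235, -0.0234, -0.0508)
a = F/m = (-1.0000, -0.5500, -0.7000)
new position p' = (-2.5800, -1.0250, -0.7350)
v + (F/m)dt = (0.3500, -0.5275, 1.2650)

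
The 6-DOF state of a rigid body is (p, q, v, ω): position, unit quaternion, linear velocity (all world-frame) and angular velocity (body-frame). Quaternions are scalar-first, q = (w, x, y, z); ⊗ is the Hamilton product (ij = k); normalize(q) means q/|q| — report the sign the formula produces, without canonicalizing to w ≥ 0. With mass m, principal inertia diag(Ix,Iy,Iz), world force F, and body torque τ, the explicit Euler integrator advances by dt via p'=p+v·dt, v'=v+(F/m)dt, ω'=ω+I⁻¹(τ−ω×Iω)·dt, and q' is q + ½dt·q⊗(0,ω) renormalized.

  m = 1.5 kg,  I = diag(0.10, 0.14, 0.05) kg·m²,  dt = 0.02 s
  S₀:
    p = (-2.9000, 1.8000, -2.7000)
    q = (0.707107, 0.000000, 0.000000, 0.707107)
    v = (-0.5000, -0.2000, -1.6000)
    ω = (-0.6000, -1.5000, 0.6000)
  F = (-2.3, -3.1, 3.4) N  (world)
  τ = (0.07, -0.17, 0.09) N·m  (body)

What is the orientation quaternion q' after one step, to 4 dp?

q⊗(0,ω) = (-0.4242642, 0.6363963, -1.4849247, 0.4242642)
q' = normalize(q + ½dt·q⊗(0,ω)) = (0.7028, 0.0064, -0.0148, 0.7112)

q' = (0.7028, 0.0064, -0.0148, 0.7112)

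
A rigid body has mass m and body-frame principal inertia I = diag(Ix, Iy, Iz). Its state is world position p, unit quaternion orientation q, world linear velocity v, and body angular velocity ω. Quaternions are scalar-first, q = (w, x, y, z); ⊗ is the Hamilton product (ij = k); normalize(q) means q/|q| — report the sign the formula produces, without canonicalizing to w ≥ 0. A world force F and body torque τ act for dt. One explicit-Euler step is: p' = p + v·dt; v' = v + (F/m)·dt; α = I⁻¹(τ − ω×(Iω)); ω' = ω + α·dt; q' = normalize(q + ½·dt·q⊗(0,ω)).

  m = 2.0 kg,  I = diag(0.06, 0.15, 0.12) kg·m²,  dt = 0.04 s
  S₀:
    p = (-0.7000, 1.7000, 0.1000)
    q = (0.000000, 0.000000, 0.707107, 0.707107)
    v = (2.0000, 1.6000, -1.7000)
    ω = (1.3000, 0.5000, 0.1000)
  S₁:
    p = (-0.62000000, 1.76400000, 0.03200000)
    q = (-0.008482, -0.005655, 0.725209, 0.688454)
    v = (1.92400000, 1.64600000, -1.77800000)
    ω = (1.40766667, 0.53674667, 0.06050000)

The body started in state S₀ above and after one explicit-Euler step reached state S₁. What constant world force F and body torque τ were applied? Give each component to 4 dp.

F = (-3.8000, 2.3000, -3.9000)
τ = (0.1600, 0.1300, -0.0600)

ω₁ − ω₀ = (0.10766667, 0.03674667, -0.03950000)
applied torque τ = (0.1600, 0.1300, -0.0600)
v₁ − v₀ = (-0.07600000, 0.04600000, -0.07800000)
F = m·Δv/dt = (-3.8000, 2.3000, -3.9000)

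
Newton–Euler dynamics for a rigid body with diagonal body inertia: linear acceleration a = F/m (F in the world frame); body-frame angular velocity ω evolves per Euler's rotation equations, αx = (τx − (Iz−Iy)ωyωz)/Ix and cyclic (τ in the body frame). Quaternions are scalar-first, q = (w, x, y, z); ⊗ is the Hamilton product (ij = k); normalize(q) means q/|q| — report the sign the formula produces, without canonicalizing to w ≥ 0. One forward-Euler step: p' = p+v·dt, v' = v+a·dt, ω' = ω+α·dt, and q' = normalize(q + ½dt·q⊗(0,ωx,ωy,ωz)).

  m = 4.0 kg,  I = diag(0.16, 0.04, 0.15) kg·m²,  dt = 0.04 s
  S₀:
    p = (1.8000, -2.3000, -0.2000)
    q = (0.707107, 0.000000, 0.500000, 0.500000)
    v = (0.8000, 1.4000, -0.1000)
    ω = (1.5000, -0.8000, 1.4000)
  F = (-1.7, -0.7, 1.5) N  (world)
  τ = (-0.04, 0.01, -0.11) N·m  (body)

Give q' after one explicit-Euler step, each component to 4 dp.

2q̇ = q⊗(0,ω) = (-0.3000000, 2.1606605, 0.1843144, 0.2399498)
q + ½dt·q⊗(0,ω), renormalized = (0.7004, 0.0432, 0.5032, 0.5043)

q' = (0.7004, 0.0432, 0.5032, 0.5043)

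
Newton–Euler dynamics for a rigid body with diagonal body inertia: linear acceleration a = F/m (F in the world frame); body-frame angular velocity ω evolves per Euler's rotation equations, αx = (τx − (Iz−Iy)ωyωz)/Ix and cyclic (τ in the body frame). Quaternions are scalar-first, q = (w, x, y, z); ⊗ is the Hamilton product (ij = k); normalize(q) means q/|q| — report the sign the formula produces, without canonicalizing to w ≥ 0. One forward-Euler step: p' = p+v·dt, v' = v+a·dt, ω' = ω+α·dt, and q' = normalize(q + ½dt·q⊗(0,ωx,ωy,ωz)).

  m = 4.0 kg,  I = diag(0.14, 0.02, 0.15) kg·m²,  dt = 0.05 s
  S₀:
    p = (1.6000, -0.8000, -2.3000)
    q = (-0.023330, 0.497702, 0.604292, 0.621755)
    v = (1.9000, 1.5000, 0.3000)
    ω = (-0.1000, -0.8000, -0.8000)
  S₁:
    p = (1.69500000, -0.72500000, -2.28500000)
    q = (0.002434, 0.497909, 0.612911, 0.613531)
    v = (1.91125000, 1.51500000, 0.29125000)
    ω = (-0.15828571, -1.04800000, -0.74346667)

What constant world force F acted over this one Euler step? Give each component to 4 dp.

F = (0.9000, 1.2000, -0.7000)

velocity change Δv = (0.01125000, 0.01500000, -0.00875000)
m·(v₁−v₀)/dt = (0.9000, 1.2000, -0.7000)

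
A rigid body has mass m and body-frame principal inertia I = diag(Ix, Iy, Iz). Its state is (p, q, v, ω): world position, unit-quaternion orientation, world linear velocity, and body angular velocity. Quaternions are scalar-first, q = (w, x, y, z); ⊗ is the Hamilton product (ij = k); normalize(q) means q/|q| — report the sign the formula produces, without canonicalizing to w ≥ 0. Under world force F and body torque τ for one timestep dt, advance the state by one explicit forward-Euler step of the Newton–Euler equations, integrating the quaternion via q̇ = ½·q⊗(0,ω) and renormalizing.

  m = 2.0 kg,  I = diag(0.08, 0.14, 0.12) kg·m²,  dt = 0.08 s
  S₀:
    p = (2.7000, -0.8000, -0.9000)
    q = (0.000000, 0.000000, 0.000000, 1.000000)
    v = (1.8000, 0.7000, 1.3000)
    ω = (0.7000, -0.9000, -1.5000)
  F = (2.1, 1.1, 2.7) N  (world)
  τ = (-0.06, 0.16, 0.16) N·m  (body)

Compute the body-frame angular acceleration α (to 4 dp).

gyro term ω×Iω = (-0.0270, 0.0420, -0.0378)
α = I⁻¹(τ − ω×Iω) = (-0.4125, 0.8429, 1.6483)

α = (-0.4125, 0.8429, 1.6483)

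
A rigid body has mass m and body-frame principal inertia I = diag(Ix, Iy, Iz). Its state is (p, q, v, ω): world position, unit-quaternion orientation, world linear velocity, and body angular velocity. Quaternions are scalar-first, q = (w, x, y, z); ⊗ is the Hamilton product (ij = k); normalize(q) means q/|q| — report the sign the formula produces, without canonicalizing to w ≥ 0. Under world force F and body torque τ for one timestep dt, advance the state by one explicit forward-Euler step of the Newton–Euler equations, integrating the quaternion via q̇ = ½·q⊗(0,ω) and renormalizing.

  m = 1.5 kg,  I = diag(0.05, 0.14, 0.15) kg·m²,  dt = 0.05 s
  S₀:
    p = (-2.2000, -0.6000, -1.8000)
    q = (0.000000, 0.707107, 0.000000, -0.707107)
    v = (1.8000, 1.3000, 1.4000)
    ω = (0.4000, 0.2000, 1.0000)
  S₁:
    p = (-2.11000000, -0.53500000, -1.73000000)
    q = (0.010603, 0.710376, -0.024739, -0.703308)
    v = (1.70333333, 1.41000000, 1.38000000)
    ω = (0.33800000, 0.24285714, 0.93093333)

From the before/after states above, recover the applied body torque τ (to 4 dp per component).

Δω = ω₁−ω₀ = (-0.06200000, 0.04285714, -0.06906667)
τ = I·(Δω/dt) + ω₀×(Iω₀) = (-0.0600, 0.0800, -0.2000)

τ = (-0.0600, 0.0800, -0.2000)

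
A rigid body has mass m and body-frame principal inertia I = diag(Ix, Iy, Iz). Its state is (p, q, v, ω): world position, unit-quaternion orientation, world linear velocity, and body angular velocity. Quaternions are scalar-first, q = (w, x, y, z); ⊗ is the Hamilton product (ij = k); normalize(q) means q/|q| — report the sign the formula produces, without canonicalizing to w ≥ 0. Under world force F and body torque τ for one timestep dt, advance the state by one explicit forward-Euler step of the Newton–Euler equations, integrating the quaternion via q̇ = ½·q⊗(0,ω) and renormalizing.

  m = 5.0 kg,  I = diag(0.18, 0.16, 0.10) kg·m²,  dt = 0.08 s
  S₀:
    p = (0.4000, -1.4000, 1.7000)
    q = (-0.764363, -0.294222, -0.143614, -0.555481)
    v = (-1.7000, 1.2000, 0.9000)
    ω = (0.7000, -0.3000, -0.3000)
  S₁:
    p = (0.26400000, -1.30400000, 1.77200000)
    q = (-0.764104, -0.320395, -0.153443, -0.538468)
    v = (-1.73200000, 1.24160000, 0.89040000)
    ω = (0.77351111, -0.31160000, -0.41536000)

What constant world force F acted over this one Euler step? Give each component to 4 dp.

F = (-2.0000, 2.6000, -0.6000)

Δv = v₁−v₀ = (-0.03200000, 0.04160000, -0.00960000)
applied force F = (-2.0000, 2.6000, -0.6000)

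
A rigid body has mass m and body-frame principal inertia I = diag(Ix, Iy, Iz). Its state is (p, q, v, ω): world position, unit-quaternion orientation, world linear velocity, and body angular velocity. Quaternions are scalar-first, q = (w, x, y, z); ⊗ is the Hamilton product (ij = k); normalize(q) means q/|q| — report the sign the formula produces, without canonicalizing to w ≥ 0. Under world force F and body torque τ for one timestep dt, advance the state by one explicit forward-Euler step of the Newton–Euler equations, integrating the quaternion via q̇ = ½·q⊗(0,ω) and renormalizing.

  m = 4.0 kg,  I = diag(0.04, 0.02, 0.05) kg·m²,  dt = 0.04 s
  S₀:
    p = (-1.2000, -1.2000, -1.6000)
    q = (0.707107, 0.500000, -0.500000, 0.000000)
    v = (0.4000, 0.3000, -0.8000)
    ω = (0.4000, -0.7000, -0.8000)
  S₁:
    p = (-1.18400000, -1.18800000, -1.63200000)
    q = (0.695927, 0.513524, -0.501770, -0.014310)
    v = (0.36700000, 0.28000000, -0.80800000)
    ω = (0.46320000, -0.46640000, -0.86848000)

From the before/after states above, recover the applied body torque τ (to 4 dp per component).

Δω = ω₁−ω₀ = (0.06320000, 0.23360000, -0.06848000)
gyro term ω₀×Iω₀ = (0.0168, 0.0032, 0.0056)
applied torque τ = (0.0800, 0.1200, -0.0800)

τ = (0.0800, 0.1200, -0.0800)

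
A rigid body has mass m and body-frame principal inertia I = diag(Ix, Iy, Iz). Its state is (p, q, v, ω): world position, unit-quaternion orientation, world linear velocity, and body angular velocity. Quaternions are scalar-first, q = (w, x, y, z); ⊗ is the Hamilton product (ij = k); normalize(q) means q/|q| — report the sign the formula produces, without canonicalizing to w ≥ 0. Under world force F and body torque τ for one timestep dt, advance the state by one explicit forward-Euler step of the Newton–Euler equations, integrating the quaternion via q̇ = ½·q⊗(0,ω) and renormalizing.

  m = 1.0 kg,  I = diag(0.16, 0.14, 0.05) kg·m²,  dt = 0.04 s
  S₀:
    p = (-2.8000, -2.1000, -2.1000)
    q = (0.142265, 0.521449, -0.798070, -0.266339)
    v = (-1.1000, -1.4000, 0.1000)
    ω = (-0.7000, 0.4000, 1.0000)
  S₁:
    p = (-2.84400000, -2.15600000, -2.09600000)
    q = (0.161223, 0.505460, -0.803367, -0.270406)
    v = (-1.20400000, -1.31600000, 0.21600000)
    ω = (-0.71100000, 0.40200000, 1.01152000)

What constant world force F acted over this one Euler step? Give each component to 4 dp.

F = (-2.6000, 2.1000, 2.9000)

v₁ − v₀ = (-0.10400000, 0.08400000, 0.11600000)
F = m·Δv/dt = (-2.6000, 2.1000, 2.9000)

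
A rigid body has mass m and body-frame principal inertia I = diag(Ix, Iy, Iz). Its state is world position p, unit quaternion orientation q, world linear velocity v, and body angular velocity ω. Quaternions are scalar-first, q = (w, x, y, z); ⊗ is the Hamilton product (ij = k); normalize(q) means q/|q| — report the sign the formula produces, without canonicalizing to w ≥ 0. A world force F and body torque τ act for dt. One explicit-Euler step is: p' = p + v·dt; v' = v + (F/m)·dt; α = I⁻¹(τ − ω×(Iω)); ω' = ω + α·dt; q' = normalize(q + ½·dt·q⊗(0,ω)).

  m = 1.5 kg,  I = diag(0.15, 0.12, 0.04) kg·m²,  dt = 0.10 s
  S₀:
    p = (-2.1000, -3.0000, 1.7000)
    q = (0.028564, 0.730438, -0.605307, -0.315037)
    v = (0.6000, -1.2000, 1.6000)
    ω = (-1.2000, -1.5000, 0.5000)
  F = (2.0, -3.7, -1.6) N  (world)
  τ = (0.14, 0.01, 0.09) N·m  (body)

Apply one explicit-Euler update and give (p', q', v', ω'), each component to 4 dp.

p' = (-2.0400, -3.1200, 1.8600)
q' = (0.0347, 0.6866, -0.6038, -0.4034)
v' = (0.7333, -1.4467, 1.4933)
ω' = (-1.1467, -1.4367, 0.8600)

precession coupling ω×(Iω) = (0.0600, -0.0660, -0.0540)
(τ − ω×Iω)/I = (0.5333, 0.6333, 3.6000)
new body rate ω' = (-1.1467, -1.4367, 0.8600)
q⊗(0,ω) = (0.1260836, -0.8094858, -0.0300206, -1.8077434)
q + ½dt·q⊗(0,ω), renormalized = (0.0347, 0.6866, -0.6038, -0.4034)
linear accel F/m = (1.3333, -2.4667, -1.0667)
p' = p + v·dt = (-2.0400, -3.1200, 1.8600)
new velocity v' = (0.7333, -1.4467, 1.4933)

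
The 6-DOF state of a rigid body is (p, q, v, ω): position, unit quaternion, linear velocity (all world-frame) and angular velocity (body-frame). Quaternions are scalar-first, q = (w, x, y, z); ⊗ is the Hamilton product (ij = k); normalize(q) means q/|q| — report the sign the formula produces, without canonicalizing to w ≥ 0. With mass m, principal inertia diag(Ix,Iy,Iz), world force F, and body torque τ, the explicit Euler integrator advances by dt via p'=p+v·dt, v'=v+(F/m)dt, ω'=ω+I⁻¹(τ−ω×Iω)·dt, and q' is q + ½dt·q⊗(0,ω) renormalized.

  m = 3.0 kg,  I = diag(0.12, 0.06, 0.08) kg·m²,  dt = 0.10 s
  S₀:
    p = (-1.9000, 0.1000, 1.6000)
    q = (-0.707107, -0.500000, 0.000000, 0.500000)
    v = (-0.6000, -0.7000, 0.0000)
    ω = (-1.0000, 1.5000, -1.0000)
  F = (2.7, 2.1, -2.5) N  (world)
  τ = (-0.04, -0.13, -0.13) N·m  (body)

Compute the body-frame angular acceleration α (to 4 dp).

ω×(Iω) gyroscopic = (-0.0300, 0.0400, 0.0900)
angular accel α = (-0.0833, -2.8333, -2.7500)

α = (-0.0833, -2.8333, -2.7500)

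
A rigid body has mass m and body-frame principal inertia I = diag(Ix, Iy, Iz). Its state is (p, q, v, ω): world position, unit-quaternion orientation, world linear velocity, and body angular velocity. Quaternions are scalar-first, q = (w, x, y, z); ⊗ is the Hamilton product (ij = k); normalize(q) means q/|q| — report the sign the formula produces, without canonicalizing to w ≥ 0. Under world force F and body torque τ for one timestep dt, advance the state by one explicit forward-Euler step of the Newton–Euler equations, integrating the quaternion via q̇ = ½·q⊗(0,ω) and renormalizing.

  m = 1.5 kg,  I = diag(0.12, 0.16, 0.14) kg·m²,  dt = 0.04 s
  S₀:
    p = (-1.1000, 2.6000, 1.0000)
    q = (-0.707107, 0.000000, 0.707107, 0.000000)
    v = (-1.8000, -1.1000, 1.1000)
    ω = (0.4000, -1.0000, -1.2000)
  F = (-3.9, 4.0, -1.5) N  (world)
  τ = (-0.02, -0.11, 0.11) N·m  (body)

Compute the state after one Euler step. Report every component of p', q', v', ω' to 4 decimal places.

α = I⁻¹(τ − ω×Iω) = (0.0333, -0.7475, 0.9000)
ω + α·dt = (0.4013, -1.0299, -1.1640)
q⊗(0,ω) = (0.7071070, -1.1313712, 0.7071070, 0.5656856)
q + ½dt·q⊗(0,ω), renormalized = (-0.6926, -0.0226, 0.7209, 0.0113)
a = (-2.6000, 2.6667, -1.0000)
p + v·dt = (-1.1720, 2.5560, 1.0440)
v' = v + a·dt = (-1.9040, -0.9933, 1.0600)

p' = (-1.1720, 2.5560, 1.0440)
q' = (-0.6926, -0.0226, 0.7209, 0.0113)
v' = (-1.9040, -0.9933, 1.0600)
ω' = (0.4013, -1.0299, -1.1640)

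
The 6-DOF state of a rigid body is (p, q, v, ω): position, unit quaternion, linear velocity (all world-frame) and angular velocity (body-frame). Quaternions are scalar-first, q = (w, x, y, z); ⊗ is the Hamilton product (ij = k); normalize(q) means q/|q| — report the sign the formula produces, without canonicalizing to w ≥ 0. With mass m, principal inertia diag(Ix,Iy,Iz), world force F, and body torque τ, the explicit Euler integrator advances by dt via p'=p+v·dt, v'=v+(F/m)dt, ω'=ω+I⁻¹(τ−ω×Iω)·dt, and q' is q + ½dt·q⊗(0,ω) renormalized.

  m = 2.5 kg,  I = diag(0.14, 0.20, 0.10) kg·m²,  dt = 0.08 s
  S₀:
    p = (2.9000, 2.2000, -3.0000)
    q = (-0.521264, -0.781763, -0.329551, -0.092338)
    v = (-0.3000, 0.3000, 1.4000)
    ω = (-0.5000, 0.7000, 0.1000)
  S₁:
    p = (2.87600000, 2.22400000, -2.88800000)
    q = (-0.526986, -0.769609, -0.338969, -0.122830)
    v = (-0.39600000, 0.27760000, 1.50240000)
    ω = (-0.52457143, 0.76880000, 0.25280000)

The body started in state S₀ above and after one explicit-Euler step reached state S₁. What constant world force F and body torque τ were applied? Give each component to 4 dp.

F = (-3.0000, -0.7000, 3.2000)
τ = (-0.0500, 0.1700, 0.1700)

Δω = ω₁−ω₀ = (-0.02457143, 0.06880000, 0.15280000)
applied torque τ = (-0.0500, 0.1700, 0.1700)
velocity change Δv = (-0.09600000, -0.02240000, 0.10240000)
F = m·Δv/dt = (-3.0000, -0.7000, 3.2000)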